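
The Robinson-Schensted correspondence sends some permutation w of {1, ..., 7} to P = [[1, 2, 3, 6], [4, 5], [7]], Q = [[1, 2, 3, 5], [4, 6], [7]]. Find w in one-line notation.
Reverse the RSK construction: for i from n down to 1, find the cell of Q containing i, remove the entry at that cell from P, and reverse-bump it up through P; the value ejected from row 1 is w(i).

Step i=7: Q has 7 at row 3, column 1; remove 7 from row 3 of P and reverse-bump: 7 enters row 2 and ejects 5; 5 enters row 1 and ejects 3. So w(7) = 3. P is now [[1, 2, 5, 6], [4, 7]].
Step i=6: Q has 6 at row 2, column 2; remove 7 from row 2 of P and reverse-bump: 7 enters row 1 and ejects 6. So w(6) = 6. P is now [[1, 2, 5, 7], [4]].
Step i=5: Q has 5 at row 1, column 4; remove that cell from P, ejecting 7. So w(5) = 7. P is now [[1, 2, 5], [4]].
Step i=4: Q has 4 at row 2, column 1; remove 4 from row 2 of P and reverse-bump: 4 enters row 1 and ejects 2. So w(4) = 2. P is now [[1, 4, 5]].
Step i=3: Q has 3 at row 1, column 3; remove that cell from P, ejecting 5. So w(3) = 5. P is now [[1, 4]].
Step i=2: Q has 2 at row 1, column 2; remove that cell from P, ejecting 4. So w(2) = 4. P is now [[1]].
Step i=1: Q has 1 at row 1, column 1; remove that cell from P, ejecting 1. So w(1) = 1. P is now [].

So w = 1 4 5 2 7 6 3.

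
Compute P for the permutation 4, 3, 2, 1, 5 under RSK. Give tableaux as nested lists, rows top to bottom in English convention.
P = [[1, 5], [2], [3], [4]]

Insert 4: appended to row 1. P = [[4]].
Insert 3: 3 bumps 4 from row 1; 4 starts row 2. P = [[3], [4]].
Insert 2: 2 bumps 3 from row 1; 3 bumps 4 from row 2; 4 starts row 3. P = [[2], [3], [4]].
Insert 1: 1 bumps 2 from row 1; 2 bumps 3 from row 2; 3 bumps 4 from row 3; 4 starts row 4. P = [[1], [2], [3], [4]].
Insert 5: appended to row 1. P = [[1, 5], [2], [3], [4]].

So P = [[1, 5], [2], [3], [4]].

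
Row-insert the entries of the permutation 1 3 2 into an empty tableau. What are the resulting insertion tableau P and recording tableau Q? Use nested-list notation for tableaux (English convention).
Insert each entry of the permutation into P by Schensted row insertion, recording in Q the position of each new cell.

Insert 1: appended to row 1. P = [[1]].
Insert 3: appended to row 1. P = [[1, 3]].
Insert 2: 2 bumps 3 from row 1; 3 starts row 2. P = [[1, 2], [3]].

So P = [[1, 2], [3]], Q = [[1, 2], [3]].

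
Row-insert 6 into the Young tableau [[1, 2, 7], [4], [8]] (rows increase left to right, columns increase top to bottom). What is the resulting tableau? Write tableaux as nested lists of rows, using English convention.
In row 1, 6 replaces 7 (the leftmost entry greater than 6); 7 is bumped to row 2. 7 is appended to row 2. The new tableau is [[1, 2, 6], [4, 7], [8]].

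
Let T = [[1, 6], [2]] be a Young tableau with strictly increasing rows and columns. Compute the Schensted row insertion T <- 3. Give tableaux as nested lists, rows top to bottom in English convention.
In row 1, 3 replaces 6 (the leftmost entry greater than 3); 6 is bumped to row 2. 6 is appended to row 2. The new tableau is [[1, 3], [2, 6]].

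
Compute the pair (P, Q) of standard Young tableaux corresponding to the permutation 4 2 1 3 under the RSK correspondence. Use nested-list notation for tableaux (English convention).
Insert each entry of the permutation into P by Schensted row insertion, recording in Q the position of each new cell.

Insert 4: appended to row 1. P = [[4]], Q = [[1]].
Insert 2: 2 bumps 4 from row 1; 4 starts row 2. P = [[2], [4]], Q = [[1], [2]].
Insert 1: 1 bumps 2 from row 1; 2 bumps 4 from row 2; 4 starts row 3. P = [[1], [2], [4]], Q = [[1], [2], [3]].
Insert 3: appended to row 1. P = [[1, 3], [2], [4]], Q = [[1, 4], [2], [3]].

So P = [[1, 3], [2], [4]], Q = [[1, 4], [2], [3]].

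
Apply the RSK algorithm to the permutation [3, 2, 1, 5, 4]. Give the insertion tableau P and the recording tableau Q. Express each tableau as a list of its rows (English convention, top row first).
P = [[1, 4], [2, 5], [3]], Q = [[1, 4], [2, 5], [3]]

Insert each entry of the permutation into P by Schensted row insertion, recording in Q the position of each new cell.

Insert 3: appended to row 1. P = [[3]].
Insert 2: 2 bumps 3 from row 1; 3 starts row 2. P = [[2], [3]].
Insert 1: 1 bumps 2 from row 1; 2 bumps 3 from row 2; 3 starts row 3. P = [[1], [2], [3]].
Insert 5: appended to row 1. P = [[1, 5], [2], [3]].
Insert 4: 4 bumps 5 from row 1; 5 appends to row 2. P = [[1, 4], [2, 5], [3]].

So P = [[1, 4], [2, 5], [3]], Q = [[1, 4], [2, 5], [3]].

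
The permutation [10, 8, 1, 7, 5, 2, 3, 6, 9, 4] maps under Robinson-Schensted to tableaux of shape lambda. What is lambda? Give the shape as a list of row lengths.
Row-insert each entry into an empty tableau.

After inserting 10: P = [[10]].
After inserting 8: P = [[8], [10]].
After inserting 1: P = [[1], [8], [10]].
After inserting 7: P = [[1, 7], [8], [10]].
After inserting 5: P = [[1, 5], [7], [8], [10]].
After inserting 2: P = [[1, 2], [5], [7], [8], [10]].
After inserting 3: P = [[1, 2, 3], [5], [7], [8], [10]].
After inserting 6: P = [[1, 2, 3, 6], [5], [7], [8], [10]].
After inserting 9: P = [[1, 2, 3, 6, 9], [5], [7], [8], [10]].
After inserting 4: P = [[1, 2, 3, 4, 9], [5, 6], [7], [8], [10]].

The final insertion tableau P = [[1, 2, 3, 4, 9], [5, 6], [7], [8], [10]] has shape [5, 2, 1, 1, 1].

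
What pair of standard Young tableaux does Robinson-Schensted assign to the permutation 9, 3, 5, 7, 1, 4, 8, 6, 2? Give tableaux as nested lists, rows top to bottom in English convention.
Insert each entry of the permutation into P by Schensted row insertion, recording in Q the position of each new cell.

Insert 9: appended to row 1. P = [[9]].
Insert 3: 3 bumps 9 from row 1; 9 starts row 2. P = [[3], [9]].
Insert 5: appended to row 1. P = [[3, 5], [9]].
Insert 7: appended to row 1. P = [[3, 5, 7], [9]].
Insert 1: 1 bumps 3 from row 1; 3 bumps 9 from row 2; 9 starts row 3. P = [[1, 5, 7], [3], [9]].
Insert 4: 4 bumps 5 from row 1; 5 appends to row 2. P = [[1, 4, 7], [3, 5], [9]].
Insert 8: appended to row 1. P = [[1, 4, 7, 8], [3, 5], [9]].
Insert 6: 6 bumps 7 from row 1; 7 appends to row 2. P = [[1, 4, 6, 8], [3, 5, 7], [9]].
Insert 2: 2 bumps 4 from row 1; 4 bumps 5 from row 2; 5 bumps 9 from row 3; 9 starts row 4. P = [[1, 2, 6, 8], [3, 4, 7], [5], [9]].

So P = [[1, 2, 6, 8], [3, 4, 7], [5], [9]], Q = [[1, 3, 4, 7], [2, 6, 8], [5], [9]].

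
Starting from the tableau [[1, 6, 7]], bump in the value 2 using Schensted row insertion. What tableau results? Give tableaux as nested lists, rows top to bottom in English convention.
In row 1, 2 replaces 6 (the leftmost entry greater than 2); 6 is bumped to row 2. 6 starts a new row 2. The new tableau is [[1, 2, 7], [6]].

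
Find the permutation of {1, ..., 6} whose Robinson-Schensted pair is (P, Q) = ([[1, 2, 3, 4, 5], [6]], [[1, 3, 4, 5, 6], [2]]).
6 1 2 3 4 5

Reverse the RSK construction: for i from n down to 1, find the cell of Q containing i, remove the entry at that cell from P, and reverse-bump it up through P; the value ejected from row 1 is w(i).

Step i=6: Q has 6 at row 1, column 5; remove that cell from P, ejecting 5. So w(6) = 5. P is now [[1, 2, 3, 4], [6]].
Step i=5: Q has 5 at row 1, column 4; remove that cell from P, ejecting 4. So w(5) = 4. P is now [[1, 2, 3], [6]].
Step i=4: Q has 4 at row 1, column 3; remove that cell from P, ejecting 3. So w(4) = 3. P is now [[1, 2], [6]].
Step i=3: Q has 3 at row 1, column 2; remove that cell from P, ejecting 2. So w(3) = 2. P is now [[1], [6]].
Step i=2: Q has 2 at row 2, column 1; remove 6 from row 2 of P and reverse-bump: 6 enters row 1 and ejects 1. So w(2) = 1. P is now [[6]].
Step i=1: Q has 1 at row 1, column 1; remove that cell from P, ejecting 6. So w(1) = 6. P is now [].

So w = 6 1 2 3 4 5.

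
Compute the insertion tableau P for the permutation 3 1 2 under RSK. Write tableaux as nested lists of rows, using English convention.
Insert 3: appended to row 1. P = [[3]].
Insert 1: 1 bumps 3 from row 1; 3 starts row 2. P = [[1], [3]].
Insert 2: appended to row 1. P = [[1, 2], [3]].

So P = [[1, 2], [3]].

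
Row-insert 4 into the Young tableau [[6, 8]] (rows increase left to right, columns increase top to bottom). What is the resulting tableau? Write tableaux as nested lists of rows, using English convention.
[[4, 8], [6]]

In row 1, 4 replaces 6 (the leftmost entry greater than 4); 6 is bumped to row 2. 6 starts a new row 2. The new tableau is [[4, 8], [6]].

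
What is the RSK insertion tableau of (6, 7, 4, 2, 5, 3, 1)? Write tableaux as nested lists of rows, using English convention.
Insert 6: appended to row 1. P = [[6]].
Insert 7: appended to row 1. P = [[6, 7]].
Insert 4: 4 bumps 6 from row 1; 6 starts row 2. P = [[4, 7], [6]].
Insert 2: 2 bumps 4 from row 1; 4 bumps 6 from row 2; 6 starts row 3. P = [[2, 7], [4], [6]].
Insert 5: 5 bumps 7 from row 1; 7 appends to row 2. P = [[2, 5], [4, 7], [6]].
Insert 3: 3 bumps 5 from row 1; 5 bumps 7 from row 2; 7 appends to row 3. P = [[2, 3], [4, 5], [6, 7]].
Insert 1: 1 bumps 2 from row 1; 2 bumps 4 from row 2; 4 bumps 6 from row 3; 6 starts row 4. P = [[1, 3], [2, 5], [4, 7], [6]].

So P = [[1, 3], [2, 5], [4, 7], [6]].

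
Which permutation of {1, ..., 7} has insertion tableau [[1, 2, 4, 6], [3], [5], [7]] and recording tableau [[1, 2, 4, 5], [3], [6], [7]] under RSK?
1 7 3 5 6 4 2

Reverse the RSK construction: for i from n down to 1, find the cell of Q containing i, remove the entry at that cell from P, and reverse-bump it up through P; the value ejected from row 1 is w(i).

Step i=7: Q has 7 at row 4, column 1; remove 7 from row 4 of P and reverse-bump: 7 enters row 3 and ejects 5; 5 enters row 2 and ejects 3; 3 enters row 1 and ejects 2. So w(7) = 2. P is now [[1, 3, 4, 6], [5], [7]].
Step i=6: Q has 6 at row 3, column 1; remove 7 from row 3 of P and reverse-bump: 7 enters row 2 and ejects 5; 5 enters row 1 and ejects 4. So w(6) = 4. P is now [[1, 3, 5, 6], [7]].
Step i=5: Q has 5 at row 1, column 4; remove that cell from P, ejecting 6. So w(5) = 6. P is now [[1, 3, 5], [7]].
Step i=4: Q has 4 at row 1, column 3; remove that cell from P, ejecting 5. So w(4) = 5. P is now [[1, 3], [7]].
Step i=3: Q has 3 at row 2, column 1; remove 7 from row 2 of P and reverse-bump: 7 enters row 1 and ejects 3. So w(3) = 3. P is now [[1, 7]].
Step i=2: Q has 2 at row 1, column 2; remove that cell from P, ejecting 7. So w(2) = 7. P is now [[1]].
Step i=1: Q has 1 at row 1, column 1; remove that cell from P, ejecting 1. So w(1) = 1. P is now [].

So w = 1 7 3 5 6 4 2.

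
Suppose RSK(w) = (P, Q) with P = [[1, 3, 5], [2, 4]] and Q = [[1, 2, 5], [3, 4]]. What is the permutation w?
2 4 1 3 5

Reverse RSK: for i = n, n-1, ..., 1, locate i in Q, remove the corresponding corner cell from P, and reverse-bump its entry up through P; the value ejected from row 1 is w(i).

So w = 2 4 1 3 5.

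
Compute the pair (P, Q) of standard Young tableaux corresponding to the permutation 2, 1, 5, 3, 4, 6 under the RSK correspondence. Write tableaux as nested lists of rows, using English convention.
Insert each entry of the permutation into P by Schensted row insertion, recording in Q the position of each new cell.

Insert 2: appended to row 1. P = [[2]], Q = [[1]].
Insert 1: 1 bumps 2 from row 1; 2 starts row 2. P = [[1], [2]], Q = [[1], [2]].
Insert 5: appended to row 1. P = [[1, 5], [2]], Q = [[1, 3], [2]].
Insert 3: 3 bumps 5 from row 1; 5 appends to row 2. P = [[1, 3], [2, 5]], Q = [[1, 3], [2, 4]].
Insert 4: appended to row 1. P = [[1, 3, 4], [2, 5]], Q = [[1, 3, 5], [2, 4]].
Insert 6: appended to row 1. P = [[1, 3, 4, 6], [2, 5]], Q = [[1, 3, 5, 6], [2, 4]].

So P = [[1, 3, 4, 6], [2, 5]], Q = [[1, 3, 5, 6], [2, 4]].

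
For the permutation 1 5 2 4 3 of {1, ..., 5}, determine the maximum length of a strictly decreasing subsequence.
3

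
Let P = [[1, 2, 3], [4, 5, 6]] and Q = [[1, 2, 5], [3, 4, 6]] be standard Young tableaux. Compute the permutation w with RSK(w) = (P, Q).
Reverse the RSK construction: for i from n down to 1, find the cell of Q containing i, remove the entry at that cell from P, and reverse-bump it up through P; the value ejected from row 1 is w(i).

Step i=6: Q has 6 at row 2, column 3; remove 6 from row 2 of P and reverse-bump: 6 enters row 1 and ejects 3. So w(6) = 3. P is now [[1, 2, 6], [4, 5]].
Step i=5: Q has 5 at row 1, column 3; remove that cell from P, ejecting 6. So w(5) = 6. P is now [[1, 2], [4, 5]].
Step i=4: Q has 4 at row 2, column 2; remove 5 from row 2 of P and reverse-bump: 5 enters row 1 and ejects 2. So w(4) = 2. P is now [[1, 5], [4]].
Step i=3: Q has 3 at row 2, column 1; remove 4 from row 2 of P and reverse-bump: 4 enters row 1 and ejects 1. So w(3) = 1. P is now [[4, 5]].
Step i=2: Q has 2 at row 1, column 2; remove that cell from P, ejecting 5. So w(2) = 5. P is now [[4]].
Step i=1: Q has 1 at row 1, column 1; remove that cell from P, ejecting 4. So w(1) = 4. P is now [].

So w = 4 5 1 2 6 3.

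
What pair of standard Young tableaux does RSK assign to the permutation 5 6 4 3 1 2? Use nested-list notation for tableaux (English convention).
Insert each entry of the permutation into P by Schensted row insertion, recording in Q the position of each new cell.

After inserting 5: P = [[5]].
After inserting 6: P = [[5, 6]].
After inserting 4: P = [[4, 6], [5]].
After inserting 3: P = [[3, 6], [4], [5]].
After inserting 1: P = [[1, 6], [3], [4], [5]].
After inserting 2: P = [[1, 2], [3, 6], [4], [5]].

So P = [[1, 2], [3, 6], [4], [5]], Q = [[1, 2], [3, 6], [4], [5]].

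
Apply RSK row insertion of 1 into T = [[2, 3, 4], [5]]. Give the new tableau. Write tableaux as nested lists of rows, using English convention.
[[1, 3, 4], [2], [5]]

In row 1, 1 replaces 2 (the leftmost entry greater than 1); 2 is bumped to row 2. In row 2, 2 replaces 5 (the leftmost entry greater than 2); 5 is bumped to row 3. 5 starts a new row 3. The new tableau is [[1, 3, 4], [2], [5]].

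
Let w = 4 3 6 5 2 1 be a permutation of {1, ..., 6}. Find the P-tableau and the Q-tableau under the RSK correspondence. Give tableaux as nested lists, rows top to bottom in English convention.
P = [[1, 5], [2, 6], [3], [4]], Q = [[1, 3], [2, 4], [5], [6]]

Insert each entry of the permutation into P by Schensted row insertion, recording in Q the position of each new cell.

Insert 4: appended to row 1. P = [[4]], Q = [[1]].
Insert 3: 3 bumps 4 from row 1; 4 starts row 2. P = [[3], [4]], Q = [[1], [2]].
Insert 6: appended to row 1. P = [[3, 6], [4]], Q = [[1, 3], [2]].
Insert 5: 5 bumps 6 from row 1; 6 appends to row 2. P = [[3, 5], [4, 6]], Q = [[1, 3], [2, 4]].
Insert 2: 2 bumps 3 from row 1; 3 bumps 4 from row 2; 4 starts row 3. P = [[2, 5], [3, 6], [4]], Q = [[1, 3], [2, 4], [5]].
Insert 1: 1 bumps 2 from row 1; 2 bumps 3 from row 2; 3 bumps 4 from row 3; 4 starts row 4. P = [[1, 5], [2, 6], [3], [4]], Q = [[1, 3], [2, 4], [5], [6]].

So P = [[1, 5], [2, 6], [3], [4]], Q = [[1, 3], [2, 4], [5], [6]].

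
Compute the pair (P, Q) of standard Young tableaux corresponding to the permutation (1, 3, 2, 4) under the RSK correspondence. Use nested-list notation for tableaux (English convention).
P = [[1, 2, 4], [3]], Q = [[1, 2, 4], [3]]

Insert each entry of the permutation into P by Schensted row insertion, recording in Q the position of each new cell.

After inserting 1: P = [[1]].
After inserting 3: P = [[1, 3]].
After inserting 2: P = [[1, 2], [3]].
After inserting 4: P = [[1, 2, 4], [3]].

So P = [[1, 2, 4], [3]], Q = [[1, 2, 4], [3]].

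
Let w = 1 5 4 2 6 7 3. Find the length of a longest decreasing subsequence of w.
3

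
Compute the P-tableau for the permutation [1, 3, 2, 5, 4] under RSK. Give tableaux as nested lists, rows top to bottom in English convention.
P = [[1, 2, 4], [3, 5]]

Insert 1: appended to row 1. P = [[1]].
Insert 3: appended to row 1. P = [[1, 3]].
Insert 2: 2 bumps 3 from row 1; 3 starts row 2. P = [[1, 2], [3]].
Insert 5: appended to row 1. P = [[1, 2, 5], [3]].
Insert 4: 4 bumps 5 from row 1; 5 appends to row 2. P = [[1, 2, 4], [3, 5]].

So P = [[1, 2, 4], [3, 5]].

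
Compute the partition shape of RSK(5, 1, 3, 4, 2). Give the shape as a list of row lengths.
Row-insert each entry into an empty tableau.

After inserting 5: P = [[5]].
After inserting 1: P = [[1], [5]].
After inserting 3: P = [[1, 3], [5]].
After inserting 4: P = [[1, 3, 4], [5]].
After inserting 2: P = [[1, 2, 4], [3], [5]].

The final insertion tableau P = [[1, 2, 4], [3], [5]] has shape [3, 1, 1].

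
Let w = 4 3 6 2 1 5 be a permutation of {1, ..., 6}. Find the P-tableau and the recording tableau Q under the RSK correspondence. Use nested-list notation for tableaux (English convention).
P = [[1, 5], [2, 6], [3], [4]], Q = [[1, 3], [2, 6], [4], [5]]

Insert each entry of the permutation into P by Schensted row insertion, recording in Q the position of each new cell.

Insert 4: appended to row 1. P = [[4]], Q = [[1]].
Insert 3: 3 bumps 4 from row 1; 4 starts row 2. P = [[3], [4]], Q = [[1], [2]].
Insert 6: appended to row 1. P = [[3, 6], [4]], Q = [[1, 3], [2]].
Insert 2: 2 bumps 3 from row 1; 3 bumps 4 from row 2; 4 starts row 3. P = [[2, 6], [3], [4]], Q = [[1, 3], [2], [4]].
Insert 1: 1 bumps 2 from row 1; 2 bumps 3 from row 2; 3 bumps 4 from row 3; 4 starts row 4. P = [[1, 6], [2], [3], [4]], Q = [[1, 3], [2], [4], [5]].
Insert 5: 5 bumps 6 from row 1; 6 appends to row 2. P = [[1, 5], [2, 6], [3], [4]], Q = [[1, 3], [2, 6], [4], [5]].

So P = [[1, 5], [2, 6], [3], [4]], Q = [[1, 3], [2, 6], [4], [5]].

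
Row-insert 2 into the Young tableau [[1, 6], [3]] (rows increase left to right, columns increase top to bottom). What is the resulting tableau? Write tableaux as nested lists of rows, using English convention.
In row 1, 2 replaces 6 (the leftmost entry greater than 2); 6 is bumped to row 2. 6 is appended to row 2. The new tableau is [[1, 2], [3, 6]].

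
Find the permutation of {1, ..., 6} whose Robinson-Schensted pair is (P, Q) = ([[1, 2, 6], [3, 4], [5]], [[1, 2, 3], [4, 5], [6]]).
Reverse the RSK construction: for i from n down to 1, find the cell of Q containing i, remove the entry at that cell from P, and reverse-bump it up through P; the value ejected from row 1 is w(i).

Step i=6: Q has 6 at row 3, column 1; remove 5 from row 3 of P and reverse-bump: 5 enters row 2 and ejects 4; 4 enters row 1 and ejects 2. So w(6) = 2. P is now [[1, 4, 6], [3, 5]].
Step i=5: Q has 5 at row 2, column 2; remove 5 from row 2 of P and reverse-bump: 5 enters row 1 and ejects 4. So w(5) = 4. P is now [[1, 5, 6], [3]].
Step i=4: Q has 4 at row 2, column 1; remove 3 from row 2 of P and reverse-bump: 3 enters row 1 and ejects 1. So w(4) = 1. P is now [[3, 5, 6]].
Step i=3: Q has 3 at row 1, column 3; remove that cell from P, ejecting 6. So w(3) = 6. P is now [[3, 5]].
Step i=2: Q has 2 at row 1, column 2; remove that cell from P, ejecting 5. So w(2) = 5. P is now [[3]].
Step i=1: Q has 1 at row 1, column 1; remove that cell from P, ejecting 3. So w(1) = 3. P is now [].

So w = 3 5 6 1 4 2.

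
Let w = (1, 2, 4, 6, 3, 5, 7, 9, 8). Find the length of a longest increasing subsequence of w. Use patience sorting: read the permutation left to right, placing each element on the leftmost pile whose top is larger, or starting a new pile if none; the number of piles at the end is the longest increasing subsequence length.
1: new pile. tops = [1]
2: new pile. tops = [1, 2]
4: new pile. tops = [1, 2, 4]
6: new pile. tops = [1, 2, 4, 6]
3: onto pile 3 (replacing 4). tops = [1, 2, 3, 6]
5: onto pile 4 (replacing 6). tops = [1, 2, 3, 5]
7: new pile. tops = [1, 2, 3, 5, 7]
9: new pile. tops = [1, 2, 3, 5, 7, 9]
8: onto pile 6 (replacing 9). tops = [1, 2, 3, 5, 7, 8]

6 piles, so the longest increasing subsequence has length 6.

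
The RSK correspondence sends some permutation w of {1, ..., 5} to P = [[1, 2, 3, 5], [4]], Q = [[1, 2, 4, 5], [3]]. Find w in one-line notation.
Reverse the RSK construction: for i from n down to 1, find the cell of Q containing i, remove the entry at that cell from P, and reverse-bump it up through P; the value ejected from row 1 is w(i).

Step i=5: Q has 5 at row 1, column 4; remove that cell from P, ejecting 5. So w(5) = 5. P is now [[1, 2, 3], [4]].
Step i=4: Q has 4 at row 1, column 3; remove that cell from P, ejecting 3. So w(4) = 3. P is now [[1, 2], [4]].
Step i=3: Q has 3 at row 2, column 1; remove 4 from row 2 of P and reverse-bump: 4 enters row 1 and ejects 2. So w(3) = 2. P is now [[1, 4]].
Step i=2: Q has 2 at row 1, column 2; remove that cell from P, ejecting 4. So w(2) = 4. P is now [[1]].
Step i=1: Q has 1 at row 1, column 1; remove that cell from P, ejecting 1. So w(1) = 1. P is now [].

So w = 1 4 2 3 5.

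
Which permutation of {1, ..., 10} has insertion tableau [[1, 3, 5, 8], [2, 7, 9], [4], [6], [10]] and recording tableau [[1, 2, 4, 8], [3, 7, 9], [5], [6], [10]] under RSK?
2 10 6 7 4 3 5 9 8 1

Reverse the RSK construction: for i from n down to 1, find the cell of Q containing i, remove the entry at that cell from P, and reverse-bump it up through P; the value ejected from row 1 is w(i).

Step i=10: Q has 10 at row 5, column 1; remove 10 from row 5 of P and reverse-bump: 10 enters row 4 and ejects 6; 6 enters row 3 and ejects 4; 4 enters row 2 and ejects 2; 2 enters row 1 and ejects 1. So w(10) = 1. P is now [[2, 3, 5, 8], [4, 7, 9], [6], [10]].
Step i=9: Q has 9 at row 2, column 3; remove 9 from row 2 of P and reverse-bump: 9 enters row 1 and ejects 8. So w(9) = 8. P is now [[2, 3, 5, 9], [4, 7], [6], [10]].
Step i=8: Q has 8 at row 1, column 4; remove that cell from P, ejecting 9. So w(8) = 9. P is now [[2, 3, 5], [4, 7], [6], [10]].
Step i=7: Q has 7 at row 2, column 2; remove 7 from row 2 of P and reverse-bump: 7 enters row 1 and ejects 5. So w(7) = 5. P is now [[2, 3, 7], [4], [6], [10]].
Step i=6: Q has 6 at row 4, column 1; remove 10 from row 4 of P and reverse-bump: 10 enters row 3 and ejects 6; 6 enters row 2 and ejects 4; 4 enters row 1 and ejects 3. So w(6) = 3. P is now [[2, 4, 7], [6], [10]].
Step i=5: Q has 5 at row 3, column 1; remove 10 from row 3 of P and reverse-bump: 10 enters row 2 and ejects 6; 6 enters row 1 and ejects 4. So w(5) = 4. P is now [[2, 6, 7], [10]].
Step i=4: Q has 4 at row 1, column 3; remove that cell from P, ejecting 7. So w(4) = 7. P is now [[2, 6], [10]].
Step i=3: Q has 3 at row 2, column 1; remove 10 from row 2 of P and reverse-bump: 10 enters row 1 and ejects 6. So w(3) = 6. P is now [[2, 10]].
Step i=2: Q has 2 at row 1, column 2; remove that cell from P, ejecting 10. So w(2) = 10. P is now [[2]].
Step i=1: Q has 1 at row 1, column 1; remove that cell from P, ejecting 2. So w(1) = 2. P is now [].

So w = 2 10 6 7 4 3 5 9 8 1.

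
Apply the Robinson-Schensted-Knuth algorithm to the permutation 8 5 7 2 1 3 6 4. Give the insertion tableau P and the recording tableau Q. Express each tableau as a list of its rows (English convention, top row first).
P = [[1, 3, 4], [2, 6], [5, 7], [8]], Q = [[1, 3, 7], [2, 6], [4, 8], [5]]

Insert each entry of the permutation into P by Schensted row insertion, recording in Q the position of each new cell.

Insert 8: appended to row 1. P = [[8]].
Insert 5: 5 bumps 8 from row 1; 8 starts row 2. P = [[5], [8]].
Insert 7: appended to row 1. P = [[5, 7], [8]].
Insert 2: 2 bumps 5 from row 1; 5 bumps 8 from row 2; 8 starts row 3. P = [[2, 7], [5], [8]].
Insert 1: 1 bumps 2 from row 1; 2 bumps 5 from row 2; 5 bumps 8 from row 3; 8 starts row 4. P = [[1, 7], [2], [5], [8]].
Insert 3: 3 bumps 7 from row 1; 7 appends to row 2. P = [[1, 3], [2, 7], [5], [8]].
Insert 6: appended to row 1. P = [[1, 3, 6], [2, 7], [5], [8]].
Insert 4: 4 bumps 6 from row 1; 6 bumps 7 from row 2; 7 appends to row 3. P = [[1, 3, 4], [2, 6], [5, 7], [8]].

So P = [[1, 3, 4], [2, 6], [5, 7], [8]], Q = [[1, 3, 7], [2, 6], [4, 8], [5]].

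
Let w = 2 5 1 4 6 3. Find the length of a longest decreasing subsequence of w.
3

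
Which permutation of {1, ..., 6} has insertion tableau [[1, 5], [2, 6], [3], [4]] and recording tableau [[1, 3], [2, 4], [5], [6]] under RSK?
4 3 6 5 2 1

Reverse RSK: for i = n, n-1, ..., 1, locate i in Q, remove the corresponding corner cell from P, and reverse-bump its entry up through P; the value ejected from row 1 is w(i).

So w = 4 3 6 5 2 1.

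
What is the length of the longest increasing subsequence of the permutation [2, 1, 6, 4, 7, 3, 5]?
3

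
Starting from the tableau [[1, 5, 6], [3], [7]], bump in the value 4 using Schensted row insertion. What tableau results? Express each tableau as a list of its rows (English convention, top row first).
In row 1, 4 replaces 5 (the leftmost entry greater than 4); 5 is bumped to row 2. 5 is appended to row 2. The new tableau is [[1, 4, 6], [3, 5], [7]].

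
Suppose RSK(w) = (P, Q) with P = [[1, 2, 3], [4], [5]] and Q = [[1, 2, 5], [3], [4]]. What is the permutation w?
Reverse the RSK construction: for i from n down to 1, find the cell of Q containing i, remove the entry at that cell from P, and reverse-bump it up through P; the value ejected from row 1 is w(i).

Step i=5: Q has 5 at row 1, column 3; remove that cell from P, ejecting 3. So w(5) = 3. P is now [[1, 2], [4], [5]].
Step i=4: Q has 4 at row 3, column 1; remove 5 from row 3 of P and reverse-bump: 5 enters row 2 and ejects 4; 4 enters row 1 and ejects 2. So w(4) = 2. P is now [[1, 4], [5]].
Step i=3: Q has 3 at row 2, column 1; remove 5 from row 2 of P and reverse-bump: 5 enters row 1 and ejects 4. So w(3) = 4. P is now [[1, 5]].
Step i=2: Q has 2 at row 1, column 2; remove that cell from P, ejecting 5. So w(2) = 5. P is now [[1]].
Step i=1: Q has 1 at row 1, column 1; remove that cell from P, ejecting 1. So w(1) = 1. P is now [].

So w = 1 5 4 2 3.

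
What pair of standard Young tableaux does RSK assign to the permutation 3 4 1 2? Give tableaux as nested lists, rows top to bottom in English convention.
Insert each entry of the permutation into P by Schensted row insertion, recording in Q the position of each new cell.

After inserting 3: P = [[3]].
After inserting 4: P = [[3, 4]].
After inserting 1: P = [[1, 4], [3]].
After inserting 2: P = [[1, 2], [3, 4]].

So P = [[1, 2], [3, 4]], Q = [[1, 2], [3, 4]].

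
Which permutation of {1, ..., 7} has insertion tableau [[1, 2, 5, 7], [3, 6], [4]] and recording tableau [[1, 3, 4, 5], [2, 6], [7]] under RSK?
4 1 3 6 7 5 2

Reverse the RSK construction: for i from n down to 1, find the cell of Q containing i, remove the entry at that cell from P, and reverse-bump it up through P; the value ejected from row 1 is w(i).

Step i=7: Q has 7 at row 3, column 1; remove 4 from row 3 of P and reverse-bump: 4 enters row 2 and ejects 3; 3 enters row 1 and ejects 2. So w(7) = 2. P is now [[1, 3, 5, 7], [4, 6]].
Step i=6: Q has 6 at row 2, column 2; remove 6 from row 2 of P and reverse-bump: 6 enters row 1 and ejects 5. So w(6) = 5. P is now [[1, 3, 6, 7], [4]].
Step i=5: Q has 5 at row 1, column 4; remove that cell from P, ejecting 7. So w(5) = 7. P is now [[1, 3, 6], [4]].
Step i=4: Q has 4 at row 1, column 3; remove that cell from P, ejecting 6. So w(4) = 6. P is now [[1, 3], [4]].
Step i=3: Q has 3 at row 1, column 2; remove that cell from P, ejecting 3. So w(3) = 3. P is now [[1], [4]].
Step i=2: Q has 2 at row 2, column 1; remove 4 from row 2 of P and reverse-bump: 4 enters row 1 and ejects 1. So w(2) = 1. P is now [[4]].
Step i=1: Q has 1 at row 1, column 1; remove that cell from P, ejecting 4. So w(1) = 4. P is now [].

So w = 4 1 3 6 7 5 2.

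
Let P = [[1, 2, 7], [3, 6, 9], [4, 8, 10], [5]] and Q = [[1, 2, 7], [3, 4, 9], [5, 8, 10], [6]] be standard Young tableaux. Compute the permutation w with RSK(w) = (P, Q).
Reverse the RSK construction: for i from n down to 1, find the cell of Q containing i, remove the entry at that cell from P, and reverse-bump it up through P; the value ejected from row 1 is w(i).

Step i=10: Q has 10 at row 3, column 3; remove 10 from row 3 of P and reverse-bump: 10 enters row 2 and ejects 9; 9 enters row 1 and ejects 7. So w(10) = 7. P is now [[1, 2, 9], [3, 6, 10], [4, 8], [5]].
Step i=9: Q has 9 at row 2, column 3; remove 10 from row 2 of P and reverse-bump: 10 enters row 1 and ejects 9. So w(9) = 9. P is now [[1, 2, 10], [3, 6], [4, 8], [5]].
Step i=8: Q has 8 at row 3, column 2; remove 8 from row 3 of P and reverse-bump: 8 enters row 2 and ejects 6; 6 enters row 1 and ejects 2. So w(8) = 2. P is now [[1, 6, 10], [3, 8], [4], [5]].
Step i=7: Q has 7 at row 1, column 3; remove that cell from P, ejecting 10. So w(7) = 10. P is now [[1, 6], [3, 8], [4], [5]].
Step i=6: Q has 6 at row 4, column 1; remove 5 from row 4 of P and reverse-bump: 5 enters row 3 and ejects 4; 4 enters row 2 and ejects 3; 3 enters row 1 and ejects 1. So w(6) = 1. P is now [[3, 6], [4, 8], [5]].
Step i=5: Q has 5 at row 3, column 1; remove 5 from row 3 of P and reverse-bump: 5 enters row 2 and ejects 4; 4 enters row 1 and ejects 3. So w(5) = 3. P is now [[4, 6], [5, 8]].
Step i=4: Q has 4 at row 2, column 2; remove 8 from row 2 of P and reverse-bump: 8 enters row 1 and ejects 6. So w(4) = 6. P is now [[4, 8], [5]].
Step i=3: Q has 3 at row 2, column 1; remove 5 from row 2 of P and reverse-bump: 5 enters row 1 and ejects 4. So w(3) = 4. P is now [[5, 8]].
Step i=2: Q has 2 at row 1, column 2; remove that cell from P, ejecting 8. So w(2) = 8. P is now [[5]].
Step i=1: Q has 1 at row 1, column 1; remove that cell from P, ejecting 5. So w(1) = 5. P is now [].

So w = 5 8 4 6 3 1 10 2 9 7.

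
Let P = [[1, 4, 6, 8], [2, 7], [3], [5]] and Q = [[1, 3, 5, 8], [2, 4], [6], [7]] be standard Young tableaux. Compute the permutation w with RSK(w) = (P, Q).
5 3 7 4 6 2 1 8

Reverse the RSK construction: for i from n down to 1, find the cell of Q containing i, remove the entry at that cell from P, and reverse-bump it up through P; the value ejected from row 1 is w(i).

Step i=8: Q has 8 at row 1, column 4; remove that cell from P, ejecting 8. So w(8) = 8. P is now [[1, 4, 6], [2, 7], [3], [5]].
Step i=7: Q has 7 at row 4, column 1; remove 5 from row 4 of P and reverse-bump: 5 enters row 3 and ejects 3; 3 enters row 2 and ejects 2; 2 enters row 1 and ejects 1. So w(7) = 1. P is now [[2, 4, 6], [3, 7], [5]].
Step i=6: Q has 6 at row 3, column 1; remove 5 from row 3 of P and reverse-bump: 5 enters row 2 and ejects 3; 3 enters row 1 and ejects 2. So w(6) = 2. P is now [[3, 4, 6], [5, 7]].
Step i=5: Q has 5 at row 1, column 3; remove that cell from P, ejecting 6. So w(5) = 6. P is now [[3, 4], [5, 7]].
Step i=4: Q has 4 at row 2, column 2; remove 7 from row 2 of P and reverse-bump: 7 enters row 1 and ejects 4. So w(4) = 4. P is now [[3, 7], [5]].
Step i=3: Q has 3 at row 1, column 2; remove that cell from P, ejecting 7. So w(3) = 7. P is now [[3], [5]].
Step i=2: Q has 2 at row 2, column 1; remove 5 from row 2 of P and reverse-bump: 5 enters row 1 and ejects 3. So w(2) = 3. P is now [[5]].
Step i=1: Q has 1 at row 1, column 1; remove that cell from P, ejecting 5. So w(1) = 5. P is now [].

So w = 5 3 7 4 6 2 1 8.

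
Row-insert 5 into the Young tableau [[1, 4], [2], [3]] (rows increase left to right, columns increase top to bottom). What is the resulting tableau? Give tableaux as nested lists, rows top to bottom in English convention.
5 is larger than every entry of row 1, so it is appended to row 1. The new tableau is [[1, 4, 5], [2], [3]].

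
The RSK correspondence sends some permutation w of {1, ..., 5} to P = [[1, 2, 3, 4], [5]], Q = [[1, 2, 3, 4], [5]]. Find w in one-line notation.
Reverse the RSK construction: for i from n down to 1, find the cell of Q containing i, remove the entry at that cell from P, and reverse-bump it up through P; the value ejected from row 1 is w(i).

Step i=5: Q has 5 at row 2, column 1; remove 5 from row 2 of P and reverse-bump: 5 enters row 1 and ejects 4. So w(5) = 4. P is now [[1, 2, 3, 5]].
Step i=4: Q has 4 at row 1, column 4; remove that cell from P, ejecting 5. So w(4) = 5. P is now [[1, 2, 3]].
Step i=3: Q has 3 at row 1, column 3; remove that cell from P, ejecting 3. So w(3) = 3. P is now [[1, 2]].
Step i=2: Q has 2 at row 1, column 2; remove that cell from P, ejecting 2. So w(2) = 2. P is now [[1]].
Step i=1: Q has 1 at row 1, column 1; remove that cell from P, ejecting 1. So w(1) = 1. P is now [].

So w = 1 2 3 5 4.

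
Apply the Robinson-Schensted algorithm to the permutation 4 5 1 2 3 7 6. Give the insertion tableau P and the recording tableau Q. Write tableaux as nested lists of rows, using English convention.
Insert each entry of the permutation into P by Schensted row insertion, recording in Q the position of each new cell.

Insert 4: appended to row 1. P = [[4]].
Insert 5: appended to row 1. P = [[4, 5]].
Insert 1: 1 bumps 4 from row 1; 4 starts row 2. P = [[1, 5], [4]].
Insert 2: 2 bumps 5 from row 1; 5 appends to row 2. P = [[1, 2], [4, 5]].
Insert 3: appended to row 1. P = [[1, 2, 3], [4, 5]].
Insert 7: appended to row 1. P = [[1, 2, 3, 7], [4, 5]].
Insert 6: 6 bumps 7 from row 1; 7 appends to row 2. P = [[1, 2, 3, 6], [4, 5, 7]].

So P = [[1, 2, 3, 6], [4, 5, 7]], Q = [[1, 2, 5, 6], [3, 4, 7]].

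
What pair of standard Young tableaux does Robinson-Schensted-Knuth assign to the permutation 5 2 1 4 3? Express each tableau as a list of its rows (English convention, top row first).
Insert each entry of the permutation into P by Schensted row insertion, recording in Q the position of each new cell.

After inserting 5: P = [[5]].
After inserting 2: P = [[2], [5]].
After inserting 1: P = [[1], [2], [5]].
After inserting 4: P = [[1, 4], [2], [5]].
After inserting 3: P = [[1, 3], [2, 4], [5]].

So P = [[1, 3], [2, 4], [5]], Q = [[1, 4], [2, 5], [3]].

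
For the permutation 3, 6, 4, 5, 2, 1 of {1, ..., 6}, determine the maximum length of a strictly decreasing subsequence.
4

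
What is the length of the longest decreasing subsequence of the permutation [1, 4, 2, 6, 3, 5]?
2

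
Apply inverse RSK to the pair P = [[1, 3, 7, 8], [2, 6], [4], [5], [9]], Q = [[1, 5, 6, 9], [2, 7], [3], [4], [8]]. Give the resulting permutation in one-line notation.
Reverse the RSK construction: for i from n down to 1, find the cell of Q containing i, remove the entry at that cell from P, and reverse-bump it up through P; the value ejected from row 1 is w(i).

Step i=9: Q has 9 at row 1, column 4; remove that cell from P, ejecting 8. So w(9) = 8. P is now [[1, 3, 7], [2, 6], [4], [5], [9]].
Step i=8: Q has 8 at row 5, column 1; remove 9 from row 5 of P and reverse-bump: 9 enters row 4 and ejects 5; 5 enters row 3 and ejects 4; 4 enters row 2 and ejects 2; 2 enters row 1 and ejects 1. So w(8) = 1. P is now [[2, 3, 7], [4, 6], [5], [9]].
Step i=7: Q has 7 at row 2, column 2; remove 6 from row 2 of P and reverse-bump: 6 enters row 1 and ejects 3. So w(7) = 3. P is now [[2, 6, 7], [4], [5], [9]].
Step i=6: Q has 6 at row 1, column 3; remove that cell from P, ejecting 7. So w(6) = 7. P is now [[2, 6], [4], [5], [9]].
Step i=5: Q has 5 at row 1, column 2; remove that cell from P, ejecting 6. So w(5) = 6. P is now [[2], [4], [5], [9]].
Step i=4: Q has 4 at row 4, column 1; remove 9 from row 4 of P and reverse-bump: 9 enters row 3 and ejects 5; 5 enters row 2 and ejects 4; 4 enters row 1 and ejects 2. So w(4) = 2. P is now [[4], [5], [9]].
Step i=3: Q has 3 at row 3, column 1; remove 9 from row 3 of P and reverse-bump: 9 enters row 2 and ejects 5; 5 enters row 1 and ejects 4. So w(3) = 4. P is now [[5], [9]].
Step i=2: Q has 2 at row 2, column 1; remove 9 from row 2 of P and reverse-bump: 9 enters row 1 and ejects 5. So w(2) = 5. P is now [[9]].
Step i=1: Q has 1 at row 1, column 1; remove that cell from P, ejecting 9. So w(1) = 9. P is now [].

So w = 9 5 4 2 6 7 3 1 8.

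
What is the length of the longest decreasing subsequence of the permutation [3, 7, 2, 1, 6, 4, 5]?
3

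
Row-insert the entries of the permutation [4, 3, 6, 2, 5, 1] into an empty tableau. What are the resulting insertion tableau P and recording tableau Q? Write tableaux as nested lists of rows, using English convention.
P = [[1, 5], [2, 6], [3], [4]], Q = [[1, 3], [2, 5], [4], [6]]

Insert each entry of the permutation into P by Schensted row insertion, recording in Q the position of each new cell.

Insert 4: appended to row 1. P = [[4]].
Insert 3: 3 bumps 4 from row 1; 4 starts row 2. P = [[3], [4]].
Insert 6: appended to row 1. P = [[3, 6], [4]].
Insert 2: 2 bumps 3 from row 1; 3 bumps 4 from row 2; 4 starts row 3. P = [[2, 6], [3], [4]].
Insert 5: 5 bumps 6 from row 1; 6 appends to row 2. P = [[2, 5], [3, 6], [4]].
Insert 1: 1 bumps 2 from row 1; 2 bumps 3 from row 2; 3 bumps 4 from row 3; 4 starts row 4. P = [[1, 5], [2, 6], [3], [4]].

So P = [[1, 5], [2, 6], [3], [4]], Q = [[1, 3], [2, 5], [4], [6]].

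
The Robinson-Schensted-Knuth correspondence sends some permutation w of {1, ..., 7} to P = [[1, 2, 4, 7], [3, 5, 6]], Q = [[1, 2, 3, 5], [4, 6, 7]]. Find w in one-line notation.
3 5 6 1 7 2 4

Reverse the RSK construction: for i from n down to 1, find the cell of Q containing i, remove the entry at that cell from P, and reverse-bump it up through P; the value ejected from row 1 is w(i).

Step i=7: Q has 7 at row 2, column 3; remove 6 from row 2 of P and reverse-bump: 6 enters row 1 and ejects 4. So w(7) = 4. P is now [[1, 2, 6, 7], [3, 5]].
Step i=6: Q has 6 at row 2, column 2; remove 5 from row 2 of P and reverse-bump: 5 enters row 1 and ejects 2. So w(6) = 2. P is now [[1, 5, 6, 7], [3]].
Step i=5: Q has 5 at row 1, column 4; remove that cell from P, ejecting 7. So w(5) = 7. P is now [[1, 5, 6], [3]].
Step i=4: Q has 4 at row 2, column 1; remove 3 from row 2 of P and reverse-bump: 3 enters row 1 and ejects 1. So w(4) = 1. P is now [[3, 5, 6]].
Step i=3: Q has 3 at row 1, column 3; remove that cell from P, ejecting 6. So w(3) = 6. P is now [[3, 5]].
Step i=2: Q has 2 at row 1, column 2; remove that cell from P, ejecting 5. So w(2) = 5. P is now [[3]].
Step i=1: Q has 1 at row 1, column 1; remove that cell from P, ejecting 3. So w(1) = 3. P is now [].

So w = 3 5 6 1 7 2 4.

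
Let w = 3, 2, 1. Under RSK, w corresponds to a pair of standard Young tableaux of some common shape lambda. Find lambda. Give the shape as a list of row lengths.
Row-insert each entry into an empty tableau.

After inserting 3: P = [[3]].
After inserting 2: P = [[2], [3]].
After inserting 1: P = [[1], [2], [3]].

The final insertion tableau P = [[1], [2], [3]] has shape [1, 1, 1].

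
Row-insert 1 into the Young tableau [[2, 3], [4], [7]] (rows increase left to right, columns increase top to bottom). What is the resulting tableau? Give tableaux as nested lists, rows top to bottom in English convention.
[[1, 3], [2], [4], [7]]

In row 1, 1 replaces 2 (the leftmost entry greater than 1); 2 is bumped to row 2. In row 2, 2 replaces 4 (the leftmost entry greater than 2); 4 is bumped to row 3. In row 3, 4 replaces 7 (the leftmost entry greater than 4); 7 is bumped to row 4. 7 starts a new row 4. The new tableau is [[1, 3], [2], [4], [7]].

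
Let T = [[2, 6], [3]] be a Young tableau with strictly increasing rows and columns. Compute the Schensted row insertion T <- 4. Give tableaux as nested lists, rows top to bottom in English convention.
[[2, 4], [3, 6]]

In row 1, 4 replaces 6 (the leftmost entry greater than 4); 6 is bumped to row 2. 6 is appended to row 2. The new tableau is [[2, 4], [3, 6]].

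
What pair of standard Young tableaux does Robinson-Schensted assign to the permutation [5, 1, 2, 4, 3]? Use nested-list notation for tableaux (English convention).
P = [[1, 2, 3], [4], [5]], Q = [[1, 3, 4], [2], [5]]

Insert each entry of the permutation into P by Schensted row insertion, recording in Q the position of each new cell.

Insert 5: appended to row 1. P = [[5]], Q = [[1]].
Insert 1: 1 bumps 5 from row 1; 5 starts row 2. P = [[1], [5]], Q = [[1], [2]].
Insert 2: appended to row 1. P = [[1, 2], [5]], Q = [[1, 3], [2]].
Insert 4: appended to row 1. P = [[1, 2, 4], [5]], Q = [[1, 3, 4], [2]].
Insert 3: 3 bumps 4 from row 1; 4 bumps 5 from row 2; 5 starts row 3. P = [[1, 2, 3], [4], [5]], Q = [[1, 3, 4], [2], [5]].

So P = [[1, 2, 3], [4], [5]], Q = [[1, 3, 4], [2], [5]].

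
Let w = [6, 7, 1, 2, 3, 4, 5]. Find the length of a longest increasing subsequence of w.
5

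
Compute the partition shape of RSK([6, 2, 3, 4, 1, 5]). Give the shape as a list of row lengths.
[4, 1, 1]

Row-insert each entry into an empty tableau.

After inserting 6: P = [[6]].
After inserting 2: P = [[2], [6]].
After inserting 3: P = [[2, 3], [6]].
After inserting 4: P = [[2, 3, 4], [6]].
After inserting 1: P = [[1, 3, 4], [2], [6]].
After inserting 5: P = [[1, 3, 4, 5], [2], [6]].

The final insertion tableau P = [[1, 3, 4, 5], [2], [6]] has shape [4, 1, 1].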